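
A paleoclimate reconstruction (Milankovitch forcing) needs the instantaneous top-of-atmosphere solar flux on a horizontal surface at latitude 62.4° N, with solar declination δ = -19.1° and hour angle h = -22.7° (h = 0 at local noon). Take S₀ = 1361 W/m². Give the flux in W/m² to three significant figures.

cos θ_z = sin φ sin δ + cos φ cos δ cos h = -0.289982 + 0.403879 = 0.113897.
Flux = S₀ · cos θ_z = 1361 × 0.113897 = 155.0 W/m².

155 W/m²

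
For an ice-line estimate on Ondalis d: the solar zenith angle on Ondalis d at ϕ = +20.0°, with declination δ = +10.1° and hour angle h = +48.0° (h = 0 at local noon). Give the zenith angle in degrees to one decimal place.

cos θ_z = sin ϕ sin δ + cos ϕ cos δ cos h = 0.059979 + 0.619033 = 0.679012.
θ_z = arccos(0.679012) = 47.2°.

θ_z = 47.2°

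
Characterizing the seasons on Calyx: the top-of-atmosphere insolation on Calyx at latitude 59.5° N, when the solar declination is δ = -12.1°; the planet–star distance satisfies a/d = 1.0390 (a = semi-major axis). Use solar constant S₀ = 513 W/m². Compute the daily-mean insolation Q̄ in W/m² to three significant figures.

Q̄ ≈ 43.3 W/m²

cos H₀ = −tan(+59.5°) tan(-12.100°) = 0.3639, H₀ = 1.1983 rad.
Bracket: H₀ sin φ sin δ + cos φ cos δ sin H₀ = 1.1983×0.86163×-0.20962 + 0.50754×0.97778×0.93142 = -0.216431 + 0.462229 = 0.245798.
Inverse-square distance factor (a/d)² = 1.0390² = 1.079521.
Q̄ = (S₀/π) × 1.079521 × [bracket] = (513/π) × 1.079521 × 0.245798 = 43.33 W/m².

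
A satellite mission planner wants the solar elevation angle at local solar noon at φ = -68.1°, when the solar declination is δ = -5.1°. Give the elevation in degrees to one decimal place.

27.0°

At local noon the hour angle is zero, so the zenith angle equals |φ − δ| = |-68.1° − (-5.100°)| = 63.000°.
Elevation = 90° − 63.000° = 27.0°.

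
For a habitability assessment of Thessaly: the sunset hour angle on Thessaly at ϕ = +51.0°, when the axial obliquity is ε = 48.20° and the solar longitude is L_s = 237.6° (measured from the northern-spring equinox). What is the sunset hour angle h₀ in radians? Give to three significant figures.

h₀ = 0.00 rad

Solar declination: sin δ = sin ε · sin L_s = sin 48.20° × sin 237.6° = -0.62943, so δ = -39.008°.
cos h₀ = −tan ϕ · tan δ = 1.0003 ≥ 1, so the host star never rises (polar night) and h₀ = 0.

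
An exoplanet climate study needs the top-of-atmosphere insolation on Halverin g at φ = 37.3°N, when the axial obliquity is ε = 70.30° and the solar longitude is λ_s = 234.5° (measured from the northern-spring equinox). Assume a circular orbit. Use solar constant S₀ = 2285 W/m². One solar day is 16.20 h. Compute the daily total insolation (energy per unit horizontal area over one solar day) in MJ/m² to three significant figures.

0.563 MJ/m²

Solar declination: sin δ = sin ε · sin λ_s = sin 70.30° × sin 234.5° = -0.76647, so δ = -50.038°.
cos H₀ = −tan(+37.3°) tan(-50.038°) = 0.9091, H₀ = 0.4297 rad.
Bracket: H₀ sin φ sin δ + cos φ cos δ sin H₀ = 0.4297×0.60599×-0.76647 + 0.79547×0.64229×0.41662 = -0.199584 + 0.212861 = 0.013277.
Q̄ = (S₀/π) × [bracket] = (2285/π) × 0.013277 = 9.6569 W/m².
Daily total = Q̄ × 16.20 h × 3600 s/h = 9.6569 × 16.20 × 3600 / 10⁶ = 0.5632 MJ/m².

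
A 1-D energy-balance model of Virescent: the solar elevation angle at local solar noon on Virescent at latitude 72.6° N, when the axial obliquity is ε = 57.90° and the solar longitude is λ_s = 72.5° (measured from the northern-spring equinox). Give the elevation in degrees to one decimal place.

Solar declination: sin δ = sin ε · sin λ_s = sin 57.90° × sin 72.5° = 0.80791, so δ = +53.893°.
At local noon the hour angle is zero, so the zenith angle equals |φ − δ| = |+72.6° − (+53.893°)| = 18.707°.
Elevation = 90° − 18.707° = 71.3°.

71.3°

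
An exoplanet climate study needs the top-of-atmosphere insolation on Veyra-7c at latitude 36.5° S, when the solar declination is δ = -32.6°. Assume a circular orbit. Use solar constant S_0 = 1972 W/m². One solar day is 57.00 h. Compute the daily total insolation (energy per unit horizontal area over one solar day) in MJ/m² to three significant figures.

cos h₀ = −tan(-36.5°) tan(-32.600°) = -0.4732, h₀ = 2.0637 rad.
Bracket: h₀ sin ϕ sin δ + cos ϕ cos δ sin h₀ = 2.0637×-0.59482×-0.53877 + 0.80386×0.84245×0.88094 = 0.661356 + 0.596583 = 1.257939.
Q̄ = (S_0/π) × [bracket] = (1972/π) × 1.257939 = 789.62 W/m².
Daily total = Q̄ × 57.00 h × 3600 s/h = 789.62 × 57.00 × 3600 / 10⁶ = 162.0 MJ/m².

162 MJ/m²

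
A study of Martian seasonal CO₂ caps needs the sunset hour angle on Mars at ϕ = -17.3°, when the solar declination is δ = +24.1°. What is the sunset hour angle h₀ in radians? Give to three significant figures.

h₀ = 1.43 rad

cos h₀ = −tan ϕ · tan δ = −tan(-17.3°) × tan(+24.100°) = 0.1393, so h₀ = 1.4310 rad = 81.99°.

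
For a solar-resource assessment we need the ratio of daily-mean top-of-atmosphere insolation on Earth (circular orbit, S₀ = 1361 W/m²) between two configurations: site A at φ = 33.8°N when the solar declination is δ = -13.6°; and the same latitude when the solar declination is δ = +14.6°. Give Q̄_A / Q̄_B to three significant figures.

— Configuration A (φ=+33.8°):
cos H₀ = −tan(+33.8°) tan(-13.600°) = 0.1620, H₀ = 1.4081 rad.
Bracket: H₀ sin φ sin δ + cos φ cos δ sin H₀ = 1.4081×0.55630×-0.23514 + 0.83098×0.97196×0.98680 = -0.184191 + 0.797018 = 0.612827.
Q̄ = (S₀/π) × [bracket] = (1361/π) × 0.612827 = 265.49 W/m².
— Configuration B (φ=+33.8°):
cos H₀ = −tan(+33.8°) tan(+14.600°) = -0.1744, H₀ = 1.7461 rad.
Bracket: H₀ sin φ sin δ + cos φ cos δ sin H₀ = 1.7461×0.55630×0.25207 + 0.83098×0.96771×0.98468 = 0.244850 + 0.791828 = 1.036678.
Q̄ = (S₀/π) × [bracket] = (1361/π) × 1.036678 = 449.11 W/m².
Ratio Q̄_A / Q̄_B = 265.49 / 449.11 = 0.5911.

Q̄_A / Q̄_B ≈ 0.591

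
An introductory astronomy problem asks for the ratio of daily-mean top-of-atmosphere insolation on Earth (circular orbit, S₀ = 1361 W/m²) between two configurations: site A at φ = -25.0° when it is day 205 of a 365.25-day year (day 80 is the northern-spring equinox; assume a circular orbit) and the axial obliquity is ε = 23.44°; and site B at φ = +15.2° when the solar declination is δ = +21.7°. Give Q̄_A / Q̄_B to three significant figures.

Q̄_A / Q̄_B ≈ 0.612

— Configuration A (φ=-25.0°):
Solar longitude: λ_s = 360° × (205 − 80)/365.25 = 123.203°.
sin δ = sin 23.44° × sin 123.203° = 0.33284, so δ = +19.441°.
cos H₀ = −tan(-25.0°) tan(+19.441°) = 0.1646, H₀ = 1.4055 rad.
Bracket: H₀ sin φ sin δ + cos φ cos δ sin H₀ = 1.4055×-0.42262×0.33284 + 0.90631×0.94298×0.98636 = -0.197704 + 0.842975 = 0.645271.
Q̄ = (S₀/π) × [bracket] = (1361/π) × 0.645271 = 279.54 W/m².
— Configuration B (φ=+15.2°):
cos H₀ = −tan(+15.2°) tan(+21.700°) = -0.1081, H₀ = 1.6791 rad.
Bracket: H₀ sin φ sin δ + cos φ cos δ sin H₀ = 1.6791×0.26219×0.36975 + 0.96502×0.92913×0.99414 = 0.162780 + 0.891375 = 1.054155.
Q̄ = (S₀/π) × [bracket] = (1361/π) × 1.054155 = 456.68 W/m².
Ratio Q̄_A / Q̄_B = 279.54 / 456.68 = 0.6121.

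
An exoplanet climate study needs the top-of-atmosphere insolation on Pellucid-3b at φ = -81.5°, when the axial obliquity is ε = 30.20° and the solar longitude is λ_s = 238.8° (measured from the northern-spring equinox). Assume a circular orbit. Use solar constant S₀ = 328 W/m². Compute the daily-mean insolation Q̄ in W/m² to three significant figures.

Solar declination: sin δ = sin ε · sin λ_s = sin 30.20° × sin 238.8° = -0.43027, so δ = -25.484°.
cos H₀ = −tan(-81.5°) tan(-25.484°) = -3.1893 ≤ −1 ⇒ polar day, H₀ = π.
Bracket: H₀ sin φ sin δ + cos φ cos δ sin H₀ = 3.1416×-0.98902×-0.43027 + 0.14781×0.90270×0.00000 = 1.336894 + 0.000000 = 1.336894.
Q̄ = (S₀/π) × [bracket] = (328/π) × 1.336894 = 139.6 W/m².

Q̄ ≈ 140 W/m²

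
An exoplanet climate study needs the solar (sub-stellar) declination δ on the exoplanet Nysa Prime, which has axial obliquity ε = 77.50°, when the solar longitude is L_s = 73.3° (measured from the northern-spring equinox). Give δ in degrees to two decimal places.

δ = +69.25°

sin δ = sin ε · sin L_s = sin 77.50° × sin 73.3° = 0.935118.
δ = arcsin(0.935118) = +69.25°.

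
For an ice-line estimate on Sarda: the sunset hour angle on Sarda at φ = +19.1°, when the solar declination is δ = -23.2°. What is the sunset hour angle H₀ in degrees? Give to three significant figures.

H₀ = 81.5°

cos H₀ = −tan φ · tan δ = −tan(+19.1°) × tan(-23.200°) = 0.1484, so H₀ = 1.4218 rad = 81.46°.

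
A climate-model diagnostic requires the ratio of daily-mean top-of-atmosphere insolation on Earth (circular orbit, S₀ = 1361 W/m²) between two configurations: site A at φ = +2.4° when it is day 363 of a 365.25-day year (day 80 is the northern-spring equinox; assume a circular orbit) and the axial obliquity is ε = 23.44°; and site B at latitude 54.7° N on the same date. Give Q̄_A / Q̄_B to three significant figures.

— Configuration A (φ=+2.4°):
Solar longitude: λ_s = 360° × (363 − 80)/365.25 = 278.932°.
sin δ = sin 23.44° × sin 278.932° = -0.39296, so δ = -23.139°.
cos H₀ = −tan(+2.4°) tan(-23.139°) = 0.0179, H₀ = 1.5529 rad.
Bracket: H₀ sin φ sin δ + cos φ cos δ sin H₀ = 1.5529×0.04188×-0.39296 + 0.99912×0.91955×0.99984 = -0.025556 + 0.918594 = 0.893038.
Q̄ = (S₀/π) × [bracket] = (1361/π) × 0.893038 = 386.88 W/m².
— Configuration B (φ=+54.7°):
cos H₀ = −tan(+54.7°) tan(-23.139°) = 0.6036, H₀ = 0.9228 rad.
Bracket: H₀ sin φ sin δ + cos φ cos δ sin H₀ = 0.9228×0.81614×-0.39296 + 0.57786×0.91955×0.79732 = -0.295952 + 0.423673 = 0.127721.
Q̄ = (S₀/π) × [bracket] = (1361/π) × 0.127721 = 55.331 W/m².
Ratio Q̄_A / Q̄_B = 386.88 / 55.331 = 6.992.

Q̄_A / Q̄_B ≈ 6.99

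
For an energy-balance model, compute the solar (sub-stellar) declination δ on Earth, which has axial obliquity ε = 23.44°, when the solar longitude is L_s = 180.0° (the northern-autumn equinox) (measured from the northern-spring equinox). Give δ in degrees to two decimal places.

sin δ = sin ε · sin L_s = sin 23.44° × sin 180.0° = 0.000000.
δ = arcsin(0.000000) = +0.00°.

δ = +0.00°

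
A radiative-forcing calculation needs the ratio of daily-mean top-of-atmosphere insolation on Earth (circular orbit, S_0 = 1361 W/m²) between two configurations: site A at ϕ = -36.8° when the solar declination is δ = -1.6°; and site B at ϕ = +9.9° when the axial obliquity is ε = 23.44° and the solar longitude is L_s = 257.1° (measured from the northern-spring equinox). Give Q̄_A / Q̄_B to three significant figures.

Q̄_A / Q̄_B ≈ 1.03

— Configuration A (ϕ=-36.8°):
cos h₀ = −tan(-36.8°) tan(-1.600°) = -0.0209, h₀ = 1.5917 rad.
Bracket: h₀ sin ϕ sin δ + cos ϕ cos δ sin h₀ = 1.5917×-0.59902×-0.02792 + 0.80073×0.99961×0.99978 = 0.026621 + 0.800242 = 0.826863.
Q̄ = (S_0/π) × [bracket] = (1361/π) × 0.826863 = 358.21 W/m².
— Configuration B (ϕ=+9.9°):
Solar declination: sin δ = sin ε · sin L_s = sin 23.44° × sin 257.1° = -0.38775, so δ = -22.814°.
cos h₀ = −tan(+9.9°) tan(-22.814°) = 0.0734, h₀ = 1.4973 rad.
Bracket: h₀ sin ϕ sin δ + cos ϕ cos δ sin h₀ = 1.4973×0.17193×-0.38775 + 0.98511×0.92177×0.99730 = -0.099819 + 0.905593 = 0.805774.
Q̄ = (S_0/π) × [bracket] = (1361/π) × 0.805774 = 349.08 W/m².
Ratio Q̄_A / Q̄_B = 358.21 / 349.08 = 1.026.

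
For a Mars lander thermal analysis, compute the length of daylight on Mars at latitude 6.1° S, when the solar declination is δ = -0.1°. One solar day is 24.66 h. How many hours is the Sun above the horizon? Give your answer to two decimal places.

12.33 h

cos H₀ = −tan φ · tan δ = −tan(-6.1°) × tan(-0.100°) = -0.0002, so H₀ = 1.5710 rad = 90.01°.
Daylight = 2H₀/(2π) × 24.66 h = (1.5710/π) × 24.66 = 12.33 h.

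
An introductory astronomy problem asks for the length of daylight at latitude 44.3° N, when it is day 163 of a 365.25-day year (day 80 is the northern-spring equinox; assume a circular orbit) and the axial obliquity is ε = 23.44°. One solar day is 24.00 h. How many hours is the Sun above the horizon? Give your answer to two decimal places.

Solar longitude: L_s = 360° × (163 − 80)/365.25 = 81.807°.
sin δ = sin 23.44° × sin 81.807° = 0.39373, so δ = +23.187°.
cos h₀ = −tan ϕ · tan δ = −tan(+44.3°) × tan(+23.187°) = -0.4180, so h₀ = 2.0020 rad = 114.71°.
Daylight = 2h₀/(2π) × 24.00 h = (2.0020/π) × 24.00 = 15.29 h.

15.29 h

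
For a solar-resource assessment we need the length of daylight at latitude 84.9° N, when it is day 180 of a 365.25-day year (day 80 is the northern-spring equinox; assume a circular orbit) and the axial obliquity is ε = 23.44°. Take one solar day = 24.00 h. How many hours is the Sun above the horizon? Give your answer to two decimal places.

Solar longitude: λ_s = 360° × (180 − 80)/365.25 = 98.563°.
sin δ = sin 23.44° × sin 98.563° = 0.39335, so δ = +23.163°.
Sunrise equation: cos H₀ = −tan φ · tan δ = -4.7939 ≤ −1, so the Sun never sets (polar day) and H₀ = π.
Daylight = 2H₀/(2π) × 24.00 h = (3.1416/π) × 24.00 = 24.00 h.

24.00 h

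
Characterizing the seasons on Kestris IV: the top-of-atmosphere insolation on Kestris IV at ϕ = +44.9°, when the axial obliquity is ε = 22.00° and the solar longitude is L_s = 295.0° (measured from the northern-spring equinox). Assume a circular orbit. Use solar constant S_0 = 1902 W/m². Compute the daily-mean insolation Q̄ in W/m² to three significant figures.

Solar declination: sin δ = sin ε · sin L_s = sin 22.00° × sin 295.0° = -0.33951, so δ = -19.847°.
cos h₀ = −tan(+44.9°) tan(-19.847°) = 0.3597, h₀ = 1.2029 rad.
Bracket: h₀ sin ϕ sin δ + cos ϕ cos δ sin h₀ = 1.2029×0.70587×-0.33951 + 0.70834×0.94060×0.93307 = -0.288275 + 0.621672 = 0.333397.
Q̄ = (S_0/π) × [bracket] = (1902/π) × 0.333397 = 201.8 W/m².

Q̄ ≈ 202 W/m²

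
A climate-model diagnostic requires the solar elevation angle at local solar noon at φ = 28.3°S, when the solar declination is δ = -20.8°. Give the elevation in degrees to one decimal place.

82.5°

At local noon the hour angle is zero, so the zenith angle equals |φ − δ| = |-28.3° − (-20.800°)| = 7.500°.
Elevation = 90° − 7.500° = 82.5°.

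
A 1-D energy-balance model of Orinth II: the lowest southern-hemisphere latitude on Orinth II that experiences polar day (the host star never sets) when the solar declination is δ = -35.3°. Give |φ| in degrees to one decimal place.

Polar day requires cos H₀ = −tan φ tan δ ≤ −1, i.e. tan φ tan δ ≥ 1.
The boundary is |tan φ| · |tan δ| = 1, so |φ| = 90° − |δ| = 90° − 35.3° = 54.7° in the southern hemisphere.

|φ| = 54.7°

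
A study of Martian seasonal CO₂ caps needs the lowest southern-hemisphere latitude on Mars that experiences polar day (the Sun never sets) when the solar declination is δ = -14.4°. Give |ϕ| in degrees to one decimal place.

|ϕ| = 75.6°

Polar day requires cos h₀ = −tan ϕ tan δ ≤ −1, i.e. tan ϕ tan δ ≥ 1.
The boundary is |tan ϕ| · |tan δ| = 1, so |ϕ| = 90° − |δ| = 90° − 14.4° = 75.6° in the southern hemisphere.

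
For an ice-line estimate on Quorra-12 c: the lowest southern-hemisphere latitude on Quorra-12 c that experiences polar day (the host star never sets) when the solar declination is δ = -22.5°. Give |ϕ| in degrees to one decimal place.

Polar day requires cos h₀ = −tan ϕ tan δ ≤ −1, i.e. tan ϕ tan δ ≥ 1.
The boundary is |tan ϕ| · |tan δ| = 1, so |ϕ| = 90° − |δ| = 90° − 22.5° = 67.5° in the southern hemisphere.

|ϕ| = 67.5°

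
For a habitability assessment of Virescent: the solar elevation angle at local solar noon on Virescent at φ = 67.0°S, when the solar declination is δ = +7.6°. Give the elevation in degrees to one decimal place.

At local noon the hour angle is zero, so the zenith angle equals |φ − δ| = |-67.0° − (+7.600°)| = 74.600°.
Elevation = 90° − 74.600° = 15.4°.

15.4°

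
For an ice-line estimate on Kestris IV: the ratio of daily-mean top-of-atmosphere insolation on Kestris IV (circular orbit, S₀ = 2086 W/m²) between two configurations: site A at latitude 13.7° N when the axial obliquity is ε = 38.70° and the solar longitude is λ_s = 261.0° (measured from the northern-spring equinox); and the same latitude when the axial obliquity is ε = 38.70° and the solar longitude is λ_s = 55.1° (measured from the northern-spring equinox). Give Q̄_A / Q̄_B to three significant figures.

— Configuration A (φ=+13.7°):
Solar declination: sin δ = sin ε · sin λ_s = sin 38.70° × sin 261.0° = -0.61754, so δ = -38.137°.
cos H₀ = −tan(+13.7°) tan(-38.137°) = 0.1914, H₀ = 1.3782 rad.
Bracket: H₀ sin φ sin δ + cos φ cos δ sin H₀ = 1.3782×0.23684×-0.61754 + 0.97155×0.78654×0.98151 = -0.201573 + 0.750034 = 0.548461.
Q̄ = (S₀/π) × [bracket] = (2086/π) × 0.548461 = 364.18 W/m².
— Configuration B (φ=+13.7°):
Solar declination: sin δ = sin ε · sin λ_s = sin 38.70° × sin 55.1° = 0.51279, so δ = +30.850°.
cos H₀ = −tan(+13.7°) tan(+30.850°) = -0.1456, H₀ = 1.7169 rad.
Bracket: H₀ sin φ sin δ + cos φ cos δ sin H₀ = 1.7169×0.23684×0.51279 + 0.97155×0.85851×0.98934 = 0.208516 + 0.825194 = 1.033710.
Q̄ = (S₀/π) × [bracket] = (2086/π) × 1.033710 = 686.38 W/m².
Ratio Q̄_A / Q̄_B = 364.18 / 686.38 = 0.5306.

Q̄_A / Q̄_B ≈ 0.531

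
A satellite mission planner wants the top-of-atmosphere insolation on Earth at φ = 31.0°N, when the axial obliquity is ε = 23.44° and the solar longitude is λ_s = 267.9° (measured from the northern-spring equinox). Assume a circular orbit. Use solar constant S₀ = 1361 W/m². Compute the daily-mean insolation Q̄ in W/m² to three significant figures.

Solar declination: sin δ = sin ε · sin λ_s = sin 23.44° × sin 267.9° = -0.39752, so δ = -23.423°.
cos H₀ = −tan(+31.0°) tan(-23.423°) = 0.2603, H₀ = 1.3075 rad.
Bracket: H₀ sin φ sin δ + cos φ cos δ sin H₀ = 1.3075×0.51504×-0.39752 + 0.85717×0.91759×0.96553 = -0.267696 + 0.759419 = 0.491723.
Q̄ = (S₀/π) × [bracket] = (1361/π) × 0.491723 = 213.0 W/m².

Q̄ ≈ 213 W/m²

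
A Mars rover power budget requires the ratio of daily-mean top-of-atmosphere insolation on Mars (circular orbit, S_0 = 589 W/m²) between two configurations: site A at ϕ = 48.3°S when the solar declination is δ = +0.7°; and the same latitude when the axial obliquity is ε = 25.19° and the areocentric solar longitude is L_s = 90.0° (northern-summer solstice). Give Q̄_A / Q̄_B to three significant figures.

Q̄_A / Q̄_B ≈ 3.45

— Configuration A (ϕ=-48.3°):
cos h₀ = −tan(-48.3°) tan(+0.700°) = 0.0137, h₀ = 1.5571 rad.
Bracket: h₀ sin ϕ sin δ + cos ϕ cos δ sin h₀ = 1.5571×-0.74664×0.01222 + 0.66523×0.99993×0.99991 = -0.014207 + 0.665124 = 0.650917.
Q̄ = (S_0/π) × [bracket] = (589/π) × 0.650917 = 122.04 W/m².
— Configuration B (ϕ=-48.3°):
sin δ = sin 25.19° × sin 90.0° = 0.42562, so δ = +25.190°.
cos h₀ = −tan(-48.3°) tan(+25.190°) = 0.5279, h₀ = 1.0147 rad.
Bracket: h₀ sin ϕ sin δ + cos ϕ cos δ sin h₀ = 1.0147×-0.74664×0.42562 + 0.66523×0.90490×0.84930 = -0.322456 + 0.511250 = 0.188794.
Q̄ = (S_0/π) × [bracket] = (589/π) × 0.188794 = 35.396 W/m².
Ratio Q̄_A / Q̄_B = 122.04 / 35.396 = 3.448.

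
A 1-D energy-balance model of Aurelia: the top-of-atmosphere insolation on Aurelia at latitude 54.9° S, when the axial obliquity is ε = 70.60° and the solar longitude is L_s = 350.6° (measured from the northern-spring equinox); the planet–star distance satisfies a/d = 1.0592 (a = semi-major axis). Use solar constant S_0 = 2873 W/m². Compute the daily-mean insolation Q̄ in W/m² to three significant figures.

Q̄ ≈ 800 W/m²

Solar declination: sin δ = sin ε · sin L_s = sin 70.60° × sin 350.6° = -0.15405, so δ = -8.862°.
cos h₀ = −tan(-54.9°) tan(-8.862°) = -0.2218, h₀ = 1.7945 rad.
Bracket: h₀ sin ϕ sin δ + cos ϕ cos δ sin h₀ = 1.7945×-0.81815×-0.15405 + 0.57501×0.98806×0.97508 = 0.226172 + 0.553986 = 0.780158.
Inverse-square distance factor (a/d)² = 1.0592² = 1.121905.
Q̄ = (S_0/π) × 1.121905 × [bracket] = (2873/π) × 1.121905 × 0.780158 = 800.4 W/m².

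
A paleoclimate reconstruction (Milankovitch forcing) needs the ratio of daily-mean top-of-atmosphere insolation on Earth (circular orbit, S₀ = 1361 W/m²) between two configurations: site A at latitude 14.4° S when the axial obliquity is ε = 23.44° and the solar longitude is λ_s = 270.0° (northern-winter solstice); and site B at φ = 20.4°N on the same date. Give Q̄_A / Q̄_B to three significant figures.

Q̄_A / Q̄_B ≈ 1.61

— Configuration A (φ=-14.4°):
Solar declination: sin δ = sin ε · sin λ_s = sin 23.44° × sin 270.0° = -0.39779, so δ = -23.440°.
cos H₀ = −tan(-14.4°) tan(-23.440°) = -0.1113, H₀ = 1.6823 rad.
Bracket: H₀ sin φ sin δ + cos φ cos δ sin H₀ = 1.6823×-0.24869×-0.39779 + 0.96858×0.91748×0.99378 = 0.166424 + 0.883125 = 1.049549.
Q̄ = (S₀/π) × [bracket] = (1361/π) × 1.049549 = 454.69 W/m².
— Configuration B (φ=+20.4°):
cos H₀ = −tan(+20.4°) tan(-23.440°) = 0.1612, H₀ = 1.4088 rad.
Bracket: H₀ sin φ sin δ + cos φ cos δ sin H₀ = 1.4088×0.34857×-0.39779 + 0.93728×0.91748×0.98691 = -0.195341 + 0.848679 = 0.653338.
Q̄ = (S₀/π) × [bracket] = (1361/π) × 0.653338 = 283.04 W/m².
Ratio Q̄_A / Q̄_B = 454.69 / 283.04 = 1.606.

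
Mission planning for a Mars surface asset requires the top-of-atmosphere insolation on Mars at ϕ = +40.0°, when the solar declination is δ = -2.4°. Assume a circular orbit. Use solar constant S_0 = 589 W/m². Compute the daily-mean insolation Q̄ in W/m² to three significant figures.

cos h₀ = −tan(+40.0°) tan(-2.400°) = 0.0352, h₀ = 1.5356 rad.
Bracket: h₀ sin ϕ sin δ + cos ϕ cos δ sin h₀ = 1.5356×0.64279×-0.04188 + 0.76604×0.99912×0.99938 = -0.041338 + 0.764891 = 0.723553.
Q̄ = (S_0/π) × [bracket] = (589/π) × 0.723553 = 135.7 W/m².

Q̄ ≈ 136 W/m²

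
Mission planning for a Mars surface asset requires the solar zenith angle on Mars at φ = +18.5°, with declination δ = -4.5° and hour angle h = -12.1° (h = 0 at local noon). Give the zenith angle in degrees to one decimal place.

cos θ_z = sin φ sin δ + cos φ cos δ cos h = -0.024895 + 0.924397 = 0.899502.
θ_z = arccos(0.899502) = 25.9°.

θ_z = 25.9°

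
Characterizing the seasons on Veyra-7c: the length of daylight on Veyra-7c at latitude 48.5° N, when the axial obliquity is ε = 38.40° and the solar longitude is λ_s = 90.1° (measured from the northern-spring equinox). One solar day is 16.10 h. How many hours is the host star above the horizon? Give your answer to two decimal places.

13.74 h

Solar declination: sin δ = sin ε · sin λ_s = sin 38.40° × sin 90.1° = 0.62115, so δ = +38.400°.
cos H₀ = −tan φ · tan δ = −tan(+48.5°) × tan(+38.400°) = -0.8959, so H₀ = 2.6812 rad = 153.62°.
Daylight = 2H₀/(2π) × 16.10 h = (2.6812/π) × 16.10 = 13.74 h.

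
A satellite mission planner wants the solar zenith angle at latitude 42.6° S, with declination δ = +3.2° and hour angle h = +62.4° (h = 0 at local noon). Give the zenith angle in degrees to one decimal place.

θ_z = 72.4°

cos θ_z = sin φ sin δ + cos φ cos δ cos h = -0.037784 + 0.340499 = 0.302715.
θ_z = arccos(0.302715) = 72.4°.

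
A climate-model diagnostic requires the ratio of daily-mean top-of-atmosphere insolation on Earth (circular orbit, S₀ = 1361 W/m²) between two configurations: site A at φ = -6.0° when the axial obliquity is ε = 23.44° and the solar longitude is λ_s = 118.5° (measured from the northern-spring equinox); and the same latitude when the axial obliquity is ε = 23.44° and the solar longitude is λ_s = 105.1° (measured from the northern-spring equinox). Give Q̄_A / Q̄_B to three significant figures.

Q̄_A / Q̄_B ≈ 1.02

— Configuration A (φ=-6.0°):
Solar declination: sin δ = sin ε · sin λ_s = sin 23.44° × sin 118.5° = 0.34958, so δ = +20.462°.
cos H₀ = −tan(-6.0°) tan(+20.462°) = 0.0392, H₀ = 1.5316 rad.
Bracket: H₀ sin φ sin δ + cos φ cos δ sin H₀ = 1.5316×-0.10453×0.34958 + 0.99452×0.93691×0.99923 = -0.055967 + 0.931058 = 0.875091.
Q̄ = (S₀/π) × [bracket] = (1361/π) × 0.875091 = 379.11 W/m².
— Configuration B (φ=-6.0°):
Solar declination: sin δ = sin ε · sin λ_s = sin 23.44° × sin 105.1° = 0.38405, so δ = +22.585°.
cos H₀ = −tan(-6.0°) tan(+22.585°) = 0.0437, H₀ = 1.5271 rad.
Bracket: H₀ sin φ sin δ + cos φ cos δ sin H₀ = 1.5271×-0.10453×0.38405 + 0.99452×0.92331×0.99904 = -0.061305 + 0.917369 = 0.856064.
Q̄ = (S₀/π) × [bracket] = (1361/π) × 0.856064 = 370.86 W/m².
Ratio Q̄_A / Q̄_B = 379.11 / 370.86 = 1.022.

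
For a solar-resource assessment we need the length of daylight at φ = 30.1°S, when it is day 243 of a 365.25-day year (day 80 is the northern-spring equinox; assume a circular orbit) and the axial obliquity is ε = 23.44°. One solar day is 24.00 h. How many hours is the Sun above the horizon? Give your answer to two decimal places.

11.41 h

Solar longitude: λ_s = 360° × (243 − 80)/365.25 = 160.657°.
sin δ = sin 23.44° × sin 160.657° = 0.13176, so δ = +7.571°.
cos H₀ = −tan φ · tan δ = −tan(-30.1°) × tan(+7.571°) = 0.0770, so H₀ = 1.4937 rad = 85.58°.
Daylight = 2H₀/(2π) × 24.00 h = (1.4937/π) × 24.00 = 11.41 h.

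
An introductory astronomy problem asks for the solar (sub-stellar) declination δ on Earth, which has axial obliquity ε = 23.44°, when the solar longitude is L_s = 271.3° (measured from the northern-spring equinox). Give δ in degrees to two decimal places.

sin δ = sin ε · sin L_s = sin 23.44° × sin 271.3° = -0.397686.
δ = arcsin(-0.397686) = -23.43°.

δ = -23.43°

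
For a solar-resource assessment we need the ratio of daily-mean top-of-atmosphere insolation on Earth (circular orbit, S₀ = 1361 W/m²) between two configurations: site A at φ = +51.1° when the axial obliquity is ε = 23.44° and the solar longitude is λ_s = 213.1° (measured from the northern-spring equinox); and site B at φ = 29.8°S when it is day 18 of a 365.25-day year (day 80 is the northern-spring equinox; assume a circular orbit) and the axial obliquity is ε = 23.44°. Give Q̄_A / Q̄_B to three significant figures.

— Configuration A (φ=+51.1°):
Solar declination: sin δ = sin ε · sin λ_s = sin 23.44° × sin 213.1° = -0.21723, so δ = -12.547°.
cos H₀ = −tan(+51.1°) tan(-12.547°) = 0.2758, H₀ = 1.2914 rad.
Bracket: H₀ sin φ sin δ + cos φ cos δ sin H₀ = 1.2914×0.77824×-0.21723 + 0.62796×0.97612×0.96121 = -0.218320 + 0.589187 = 0.370867.
Q̄ = (S₀/π) × [bracket] = (1361/π) × 0.370867 = 160.67 W/m².
— Configuration B (φ=-29.8°):
Solar longitude: λ_s = 360° × (18 − 80)/365.25 = -61.109°, i.e. -61.109° + 360° = 298.891°.
sin δ = sin 23.44° × sin 298.891° = -0.34828, so δ = -20.382°.
cos H₀ = −tan(-29.8°) tan(-20.382°) = -0.2128, H₀ = 1.7852 rad.
Bracket: H₀ sin φ sin δ + cos φ cos δ sin H₀ = 1.7852×-0.49697×-0.34828 + 0.86777×0.93739×0.97710 = 0.308991 + 0.794811 = 1.103802.
Q̄ = (S₀/π) × [bracket] = (1361/π) × 1.103802 = 478.19 W/m².
Ratio Q̄_A / Q̄_B = 160.67 / 478.19 = 0.3360.

Q̄_A / Q̄_B ≈ 0.336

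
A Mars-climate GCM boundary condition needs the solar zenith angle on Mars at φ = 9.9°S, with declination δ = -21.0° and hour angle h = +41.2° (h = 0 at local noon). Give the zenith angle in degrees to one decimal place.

θ_z = 41.1°

cos θ_z = sin φ sin δ + cos φ cos δ cos h = 0.061614 + 0.691980 = 0.753594.
θ_z = arccos(0.753594) = 41.1°.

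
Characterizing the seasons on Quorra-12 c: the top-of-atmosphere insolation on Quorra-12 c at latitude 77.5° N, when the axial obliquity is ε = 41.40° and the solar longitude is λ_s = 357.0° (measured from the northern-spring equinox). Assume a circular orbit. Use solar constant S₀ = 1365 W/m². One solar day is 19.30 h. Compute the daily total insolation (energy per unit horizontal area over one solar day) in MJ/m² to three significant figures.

5.01 MJ/m²

Solar declination: sin δ = sin ε · sin λ_s = sin 41.40° × sin 357.0° = -0.03461, so δ = -1.983°.
cos H₀ = −tan(+77.5°) tan(-1.983°) = 0.1562, H₀ = 1.4139 rad.
Bracket: H₀ sin φ sin δ + cos φ cos δ sin H₀ = 1.4139×0.97630×-0.03461 + 0.21644×0.99940×0.98772 = -0.047775 + 0.213654 = 0.165879.
Q̄ = (S₀/π) × [bracket] = (1365/π) × 0.165879 = 72.073 W/m².
Daily total = Q̄ × 19.30 h × 3600 s/h = 72.073 × 19.30 × 3600 / 10⁶ = 5.008 MJ/m².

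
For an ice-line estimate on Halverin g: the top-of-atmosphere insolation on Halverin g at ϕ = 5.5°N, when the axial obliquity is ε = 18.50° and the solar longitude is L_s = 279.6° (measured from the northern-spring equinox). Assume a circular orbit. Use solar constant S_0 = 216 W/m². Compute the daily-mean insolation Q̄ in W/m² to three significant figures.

Q̄ ≈ 61.8 W/m²

Solar declination: sin δ = sin ε · sin L_s = sin 18.50° × sin 279.6° = -0.31286, so δ = -18.232°.
cos h₀ = −tan(+5.5°) tan(-18.232°) = 0.0317, h₀ = 1.5391 rad.
Bracket: h₀ sin ϕ sin δ + cos ϕ cos δ sin h₀ = 1.5391×0.09585×-0.31286 + 0.99540×0.94980×0.99950 = -0.046154 + 0.944958 = 0.898804.
Q̄ = (S_0/π) × [bracket] = (216/π) × 0.898804 = 61.80 W/m².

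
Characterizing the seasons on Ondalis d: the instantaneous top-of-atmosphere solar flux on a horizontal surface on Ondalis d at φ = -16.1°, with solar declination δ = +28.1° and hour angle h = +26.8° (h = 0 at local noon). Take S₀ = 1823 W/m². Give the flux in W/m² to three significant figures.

1.14e+03 W/m²

cos θ_z = sin φ sin δ + cos φ cos δ cos h = -0.130618 + 0.756492 = 0.625874.
Flux = S₀ · cos θ_z = 1823 × 0.625874 = 1141 W/m².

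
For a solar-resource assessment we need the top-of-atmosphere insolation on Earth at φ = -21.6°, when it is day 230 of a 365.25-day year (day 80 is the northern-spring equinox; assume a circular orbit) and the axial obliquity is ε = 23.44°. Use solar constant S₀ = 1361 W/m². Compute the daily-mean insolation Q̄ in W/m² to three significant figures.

Q̄ ≈ 342 W/m²

Solar longitude: λ_s = 360° × (230 − 80)/365.25 = 147.844°.
sin δ = sin 23.44° × sin 147.844° = 0.21171, so δ = +12.223°.
cos H₀ = −tan(-21.6°) tan(+12.223°) = 0.0858, H₀ = 1.4849 rad.
Bracket: H₀ sin φ sin δ + cos φ cos δ sin H₀ = 1.4849×-0.36812×0.21171 + 0.92978×0.97733×0.99632 = -0.115725 + 0.905358 = 0.789633.
Q̄ = (S₀/π) × [bracket] = (1361/π) × 0.789633 = 342.1 W/m².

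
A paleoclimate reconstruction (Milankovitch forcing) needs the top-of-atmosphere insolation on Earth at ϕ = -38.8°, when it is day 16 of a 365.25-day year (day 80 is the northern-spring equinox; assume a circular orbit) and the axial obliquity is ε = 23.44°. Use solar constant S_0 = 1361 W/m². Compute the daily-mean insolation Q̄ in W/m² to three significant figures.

Solar longitude: L_s = 360° × (16 − 80)/365.25 = -63.080°, i.e. -63.080° + 360° = 296.920°.
sin δ = sin 23.44° × sin 296.920° = -0.35468, so δ = -20.774°.
cos h₀ = −tan(-38.8°) tan(-20.774°) = -0.3050, h₀ = 1.8807 rad.
Bracket: h₀ sin ϕ sin δ + cos ϕ cos δ sin h₀ = 1.8807×-0.62660×-0.35468 + 0.77934×0.93499×0.95235 = 0.417971 + 0.693954 = 1.111925.
Q̄ = (S_0/π) × [bracket] = (1361/π) × 1.111925 = 481.7 W/m².

Q̄ ≈ 482 W/m²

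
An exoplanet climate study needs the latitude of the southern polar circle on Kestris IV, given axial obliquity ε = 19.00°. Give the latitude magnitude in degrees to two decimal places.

71.00°

The polar circle is the lowest latitude that experiences at least one full rotation of continuous darkness at the northern-summer solstice; it lies at |φ| = 90° − ε = 90° − 19.00° = 71.00°.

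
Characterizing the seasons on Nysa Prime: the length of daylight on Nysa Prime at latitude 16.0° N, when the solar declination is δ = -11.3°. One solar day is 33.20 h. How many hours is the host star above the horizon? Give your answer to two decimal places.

15.99 h

cos H₀ = −tan φ · tan δ = −tan(+16.0°) × tan(-11.300°) = 0.0573, so H₀ = 1.5135 rad = 86.72°.
Daylight = 2H₀/(2π) × 33.20 h = (1.5135/π) × 33.20 = 15.99 h.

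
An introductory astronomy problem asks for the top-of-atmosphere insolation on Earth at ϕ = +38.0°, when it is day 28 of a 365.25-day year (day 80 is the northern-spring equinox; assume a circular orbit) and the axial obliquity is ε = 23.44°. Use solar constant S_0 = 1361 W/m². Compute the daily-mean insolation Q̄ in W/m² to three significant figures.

Solar longitude: L_s = 360° × (28 − 80)/365.25 = -51.253°, i.e. -51.253° + 360° = 308.747°.
sin δ = sin 23.44° × sin 308.747° = -0.31024, so δ = -18.074°.
cos h₀ = −tan(+38.0°) tan(-18.074°) = 0.2550, h₀ = 1.3130 rad.
Bracket: h₀ sin ϕ sin δ + cos ϕ cos δ sin h₀ = 1.3130×0.61566×-0.31024 + 0.78801×0.95066×0.96695 = -0.250786 + 0.724371 = 0.473585.
Q̄ = (S_0/π) × [bracket] = (1361/π) × 0.473585 = 205.2 W/m².

Q̄ ≈ 205 W/m²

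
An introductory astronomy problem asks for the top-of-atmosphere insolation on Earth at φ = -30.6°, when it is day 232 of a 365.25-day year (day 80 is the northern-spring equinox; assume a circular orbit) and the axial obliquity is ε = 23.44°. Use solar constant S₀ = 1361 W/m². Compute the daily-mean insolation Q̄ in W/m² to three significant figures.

Q̄ ≈ 299 W/m²

Solar longitude: λ_s = 360° × (232 − 80)/365.25 = 149.815°.
sin δ = sin 23.44° × sin 149.815° = 0.20000, so δ = +11.537°.
cos H₀ = −tan(-30.6°) tan(+11.537°) = 0.1207, H₀ = 1.4498 rad.
Bracket: H₀ sin φ sin δ + cos φ cos δ sin H₀ = 1.4498×-0.50904×0.20000 + 0.86074×0.97980×0.99269 = -0.147601 + 0.837188 = 0.689587.
Q̄ = (S₀/π) × [bracket] = (1361/π) × 0.689587 = 298.7 W/m².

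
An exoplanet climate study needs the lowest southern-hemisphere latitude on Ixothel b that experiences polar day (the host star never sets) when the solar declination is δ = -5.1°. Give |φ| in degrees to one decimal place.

|φ| = 84.9°

Polar day requires cos H₀ = −tan φ tan δ ≤ −1, i.e. tan φ tan δ ≥ 1.
The boundary is |tan φ| · |tan δ| = 1, so |φ| = 90° − |δ| = 90° − 5.1° = 84.9° in the southern hemisphere.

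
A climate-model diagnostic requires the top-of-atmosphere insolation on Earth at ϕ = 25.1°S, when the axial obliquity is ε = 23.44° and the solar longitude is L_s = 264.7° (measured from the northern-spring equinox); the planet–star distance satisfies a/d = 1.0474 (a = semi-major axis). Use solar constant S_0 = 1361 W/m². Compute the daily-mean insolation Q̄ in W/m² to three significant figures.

Solar declination: sin δ = sin ε · sin L_s = sin 23.44° × sin 264.7° = -0.39609, so δ = -23.334°.
cos h₀ = −tan(-25.1°) tan(-23.334°) = -0.2021, h₀ = 1.7743 rad.
Bracket: h₀ sin ϕ sin δ + cos ϕ cos δ sin h₀ = 1.7743×-0.42420×-0.39609 + 0.90557×0.91821×0.97937 = 0.298120 + 0.814350 = 1.112470.
Inverse-square distance factor (a/d)² = 1.0474² = 1.097047.
Q̄ = (S_0/π) × 1.097047 × [bracket] = (1361/π) × 1.097047 × 1.112470 = 528.7 W/m².

Q̄ ≈ 529 W/m²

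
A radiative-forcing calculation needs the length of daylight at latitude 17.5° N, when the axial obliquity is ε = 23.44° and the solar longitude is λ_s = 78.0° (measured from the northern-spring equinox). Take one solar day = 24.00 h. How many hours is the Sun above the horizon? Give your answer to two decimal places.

13.02 h

Solar declination: sin δ = sin ε · sin λ_s = sin 23.44° × sin 78.0° = 0.38910, so δ = +22.898°.
cos H₀ = −tan φ · tan δ = −tan(+17.5°) × tan(+22.898°) = -0.1332, so H₀ = 1.7044 rad = 97.65°.
Daylight = 2H₀/(2π) × 24.00 h = (1.7044/π) × 24.00 = 13.02 h.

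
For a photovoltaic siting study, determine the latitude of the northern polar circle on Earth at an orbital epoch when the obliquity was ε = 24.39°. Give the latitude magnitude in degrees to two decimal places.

65.61°

The polar circle is the lowest latitude that experiences at least one full rotation of continuous daylight at the northern-summer solstice; it lies at |φ| = 90° − ε = 90° − 24.39° = 65.61°.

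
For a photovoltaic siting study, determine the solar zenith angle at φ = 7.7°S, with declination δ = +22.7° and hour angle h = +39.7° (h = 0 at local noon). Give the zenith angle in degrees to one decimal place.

θ_z = 49.3°

cos θ_z = sin φ sin δ + cos φ cos δ cos h = -0.051706 + 0.703400 = 0.651694.
θ_z = arccos(0.651694) = 49.3°.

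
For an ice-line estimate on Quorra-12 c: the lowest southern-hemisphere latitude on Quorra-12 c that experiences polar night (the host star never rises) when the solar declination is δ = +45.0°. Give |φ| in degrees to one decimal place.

|φ| = 45.0°

Polar night requires cos H₀ = −tan φ tan δ ≥ 1, i.e. tan φ tan δ ≤ −1.
The boundary is |tan φ| · |tan δ| = 1, so |φ| = 90° − |δ| = 90° − 45.0° = 45.0° in the southern hemisphere.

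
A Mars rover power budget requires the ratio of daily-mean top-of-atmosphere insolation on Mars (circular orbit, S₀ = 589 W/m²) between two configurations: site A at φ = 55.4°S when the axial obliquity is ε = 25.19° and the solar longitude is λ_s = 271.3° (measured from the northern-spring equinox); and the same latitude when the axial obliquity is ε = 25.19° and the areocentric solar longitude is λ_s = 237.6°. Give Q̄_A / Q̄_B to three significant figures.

— Configuration A (φ=-55.4°):
Solar declination: sin δ = sin ε · sin λ_s = sin 25.19° × sin 271.3° = -0.42551, so δ = -25.183°.
cos H₀ = −tan(-55.4°) tan(-25.183°) = -0.6816, H₀ = 2.3207 rad.
Bracket: H₀ sin φ sin δ + cos φ cos δ sin H₀ = 2.3207×-0.82314×-0.42551 + 0.56784×0.90495×0.73173 = 0.812835 + 0.376012 = 1.188847.
Q̄ = (S₀/π) × [bracket] = (589/π) × 1.188847 = 222.89 W/m².
— Configuration B (φ=-55.4°):
sin δ = sin 25.19° × sin 237.6° = -0.35936, so δ = -21.061°.
cos H₀ = −tan(-55.4°) tan(-21.061°) = -0.5582, H₀ = 2.1630 rad.
Bracket: H₀ sin φ sin δ + cos φ cos δ sin H₀ = 2.1630×-0.82314×-0.35936 + 0.56784×0.93320×0.82969 = 0.639823 + 0.439660 = 1.079483.
Q̄ = (S₀/π) × [bracket] = (589/π) × 1.079483 = 202.39 W/m².
Ratio Q̄_A / Q̄_B = 222.89 / 202.39 = 1.101.

Q̄_A / Q̄_B ≈ 1.10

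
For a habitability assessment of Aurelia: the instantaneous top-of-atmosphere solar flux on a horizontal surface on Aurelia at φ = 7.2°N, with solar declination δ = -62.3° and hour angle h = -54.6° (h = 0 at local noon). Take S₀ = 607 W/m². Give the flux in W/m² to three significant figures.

cos θ_z = sin φ sin δ + cos φ cos δ cos h = -0.110969 + 0.267151 = 0.156182.
Flux = S₀ · cos θ_z = 607 × 0.156182 = 94.80 W/m².

94.8 W/m²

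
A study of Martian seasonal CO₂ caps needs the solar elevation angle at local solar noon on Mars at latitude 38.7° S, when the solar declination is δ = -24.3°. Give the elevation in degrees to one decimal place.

At local noon the hour angle is zero, so the zenith angle equals |ϕ − δ| = |-38.7° − (-24.300°)| = 14.400°.
Elevation = 90° − 14.400° = 75.6°.

75.6°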